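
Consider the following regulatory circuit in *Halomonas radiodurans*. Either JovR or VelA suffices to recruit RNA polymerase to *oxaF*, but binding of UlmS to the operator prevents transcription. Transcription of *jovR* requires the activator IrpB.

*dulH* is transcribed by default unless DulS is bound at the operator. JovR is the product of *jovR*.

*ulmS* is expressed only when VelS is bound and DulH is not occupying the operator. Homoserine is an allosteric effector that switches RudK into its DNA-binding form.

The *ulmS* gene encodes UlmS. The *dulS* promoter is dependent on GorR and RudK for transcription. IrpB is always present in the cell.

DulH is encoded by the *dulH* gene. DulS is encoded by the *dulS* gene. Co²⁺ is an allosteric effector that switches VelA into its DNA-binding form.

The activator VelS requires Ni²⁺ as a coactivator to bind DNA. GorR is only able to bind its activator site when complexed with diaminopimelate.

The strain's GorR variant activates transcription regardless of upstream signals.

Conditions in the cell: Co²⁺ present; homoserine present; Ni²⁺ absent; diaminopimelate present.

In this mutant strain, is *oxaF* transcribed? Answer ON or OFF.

ON

IrpB is produced constitutively and is active.
No repressor is bound and IrpB is active, so *jovR* is transcribed.
So JovR is produced and active.
Ni²⁺ is absent, so VelS is inactive.
GorR is constitutively active in this strain.
Homoserine is present, so RudK is active.
No repressor is bound and GorR and RudK are active, so *dulS* is transcribed.
So DulS is produced and active.
With repressor DulS bound, *dulH* is not transcribed.
So DulH is not produced.
Required activator VelS is absent, so *ulmS* is not transcribed.
So UlmS is not produced.
Co²⁺ is present, so VelA is active.
Activator JovR is present, so *oxaF* is transcribed.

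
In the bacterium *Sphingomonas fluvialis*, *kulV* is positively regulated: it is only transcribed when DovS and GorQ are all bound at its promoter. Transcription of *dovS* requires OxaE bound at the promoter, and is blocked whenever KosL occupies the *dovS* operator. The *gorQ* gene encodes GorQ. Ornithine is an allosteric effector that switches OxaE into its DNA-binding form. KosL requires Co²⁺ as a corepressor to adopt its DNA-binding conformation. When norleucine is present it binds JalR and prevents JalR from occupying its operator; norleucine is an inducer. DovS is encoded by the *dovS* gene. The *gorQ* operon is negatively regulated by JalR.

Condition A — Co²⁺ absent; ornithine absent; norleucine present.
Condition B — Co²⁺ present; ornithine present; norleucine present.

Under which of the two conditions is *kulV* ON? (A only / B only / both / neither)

neither

Condition A:
Co²⁺ is absent, so KosL is inactive.
Ornithine is absent, so OxaE is inactive.
Required activator OxaE is absent, so *dovS* is not transcribed.
So DovS is not produced.
Norleucine is present, so JalR is inactive.
With no repressor bound, *gorQ* is transcribed.
So GorQ is produced and active.
Required activator DovS is absent, so *kulV* is not transcribed.
→ *kulV* is OFF in A.
Condition B:
Co²⁺ is present, so KosL is active.
Ornithine is present, so OxaE is active.
With repressor KosL bound, *dovS* is not transcribed.
So DovS is not produced.
Norleucine is present, so JalR is inactive.
With no repressor bound, *gorQ* is transcribed.
So GorQ is produced and active.
Required activator DovS is absent, so *kulV* is not transcribed.
→ *kulV* is OFF in B.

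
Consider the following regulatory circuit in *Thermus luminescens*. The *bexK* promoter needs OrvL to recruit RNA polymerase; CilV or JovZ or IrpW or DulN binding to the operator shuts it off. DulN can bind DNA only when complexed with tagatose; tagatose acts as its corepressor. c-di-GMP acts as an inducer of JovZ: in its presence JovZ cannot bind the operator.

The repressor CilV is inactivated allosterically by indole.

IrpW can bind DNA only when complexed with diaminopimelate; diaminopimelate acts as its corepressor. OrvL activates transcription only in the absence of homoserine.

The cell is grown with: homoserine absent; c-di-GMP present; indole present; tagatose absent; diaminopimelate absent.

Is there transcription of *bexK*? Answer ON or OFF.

ON

Homoserine is absent, so OrvL is active.
Indole is present, so CilV is inactive.
c-di-GMP is present, so JovZ is inactive.
Diaminopimelate is absent, so IrpW is inactive.
Tagatose is absent, so DulN is inactive.
No repressor is bound and OrvL is active, so *bexK* is transcribed.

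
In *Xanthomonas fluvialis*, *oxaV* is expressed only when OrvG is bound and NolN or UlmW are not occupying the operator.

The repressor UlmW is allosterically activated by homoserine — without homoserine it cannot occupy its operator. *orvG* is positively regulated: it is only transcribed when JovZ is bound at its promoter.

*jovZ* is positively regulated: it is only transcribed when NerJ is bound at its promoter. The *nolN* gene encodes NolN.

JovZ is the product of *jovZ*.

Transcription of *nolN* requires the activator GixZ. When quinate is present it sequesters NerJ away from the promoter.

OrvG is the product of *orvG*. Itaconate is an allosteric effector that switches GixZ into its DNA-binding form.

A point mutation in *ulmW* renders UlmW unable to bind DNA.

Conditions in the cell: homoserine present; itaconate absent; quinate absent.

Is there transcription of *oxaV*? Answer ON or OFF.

Itaconate is absent, so GixZ is inactive.
Required activator GixZ is absent, so *nolN* is not transcribed.
So NolN is not produced.
Quinate is absent, so NerJ is active.
No repressor is bound and NerJ is active, so *jovZ* is transcribed.
So JovZ is produced and active.
No repressor is bound and JovZ is active, so *orvG* is transcribed.
So OrvG is produced and active.
UlmW is non-functional in this strain, so it has no effect.
No repressor is bound and OrvG is active, so *oxaV* is transcribed.

ON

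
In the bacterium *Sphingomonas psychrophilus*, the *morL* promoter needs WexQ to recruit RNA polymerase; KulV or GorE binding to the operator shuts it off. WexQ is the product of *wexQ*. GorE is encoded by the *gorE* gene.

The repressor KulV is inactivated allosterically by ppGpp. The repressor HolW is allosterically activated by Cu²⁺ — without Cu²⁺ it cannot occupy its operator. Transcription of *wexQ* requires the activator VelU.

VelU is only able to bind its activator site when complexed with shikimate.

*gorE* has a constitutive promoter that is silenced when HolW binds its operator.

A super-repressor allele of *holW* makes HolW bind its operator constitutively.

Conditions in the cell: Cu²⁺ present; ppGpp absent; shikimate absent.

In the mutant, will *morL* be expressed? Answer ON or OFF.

ppGpp is absent, so KulV is active.
HolW is constitutively active in this strain.
With repressor HolW bound, *gorE* is not transcribed.
So GorE is not produced.
Shikimate is absent, so VelU is inactive.
Required activator VelU is absent, so *wexQ* is not transcribed.
So WexQ is not produced.
With repressor KulV bound, *morL* is not transcribed.

OFF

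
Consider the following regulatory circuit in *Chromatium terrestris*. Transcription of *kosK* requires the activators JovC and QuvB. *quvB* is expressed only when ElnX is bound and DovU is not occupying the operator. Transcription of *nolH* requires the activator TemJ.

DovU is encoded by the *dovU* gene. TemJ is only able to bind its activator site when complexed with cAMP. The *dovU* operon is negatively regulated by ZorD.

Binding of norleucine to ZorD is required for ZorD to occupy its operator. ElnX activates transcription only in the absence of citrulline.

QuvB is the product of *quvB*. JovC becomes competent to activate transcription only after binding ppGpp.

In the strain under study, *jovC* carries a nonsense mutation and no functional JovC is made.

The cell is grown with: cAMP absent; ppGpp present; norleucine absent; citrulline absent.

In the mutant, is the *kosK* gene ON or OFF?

OFF

JovC is non-functional in this strain, so it has no effect.
Norleucine is absent, so ZorD is inactive.
With no repressor bound, *dovU* is transcribed.
So DovU is produced and active.
Citrulline is absent, so ElnX is active.
With repressor DovU bound, *quvB* is not transcribed.
So QuvB is not produced.
Required activator JovC is absent, so *kosK* is not transcribed.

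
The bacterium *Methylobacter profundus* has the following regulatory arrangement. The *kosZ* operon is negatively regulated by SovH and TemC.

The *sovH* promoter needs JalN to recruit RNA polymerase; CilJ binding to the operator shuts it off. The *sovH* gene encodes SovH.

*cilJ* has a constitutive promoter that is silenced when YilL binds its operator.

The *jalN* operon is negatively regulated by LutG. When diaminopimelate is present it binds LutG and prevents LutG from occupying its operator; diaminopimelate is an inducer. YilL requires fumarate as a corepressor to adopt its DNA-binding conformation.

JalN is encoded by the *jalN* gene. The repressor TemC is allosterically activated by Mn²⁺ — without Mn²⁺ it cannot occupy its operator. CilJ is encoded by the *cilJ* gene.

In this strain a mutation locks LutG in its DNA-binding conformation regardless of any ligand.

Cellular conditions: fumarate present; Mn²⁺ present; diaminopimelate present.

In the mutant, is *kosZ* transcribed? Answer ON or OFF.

OFF

LutG is constitutively active in this strain.
With repressor LutG bound, *jalN* is not transcribed.
So JalN is not produced.
Fumarate is present, so YilL is active.
With repressor YilL bound, *cilJ* is not transcribed.
So CilJ is not produced.
Required activator JalN is absent, so *sovH* is not transcribed.
So SovH is not produced.
Mn²⁺ is present, so TemC is active.
With repressor TemC bound, *kosZ* is not transcribed.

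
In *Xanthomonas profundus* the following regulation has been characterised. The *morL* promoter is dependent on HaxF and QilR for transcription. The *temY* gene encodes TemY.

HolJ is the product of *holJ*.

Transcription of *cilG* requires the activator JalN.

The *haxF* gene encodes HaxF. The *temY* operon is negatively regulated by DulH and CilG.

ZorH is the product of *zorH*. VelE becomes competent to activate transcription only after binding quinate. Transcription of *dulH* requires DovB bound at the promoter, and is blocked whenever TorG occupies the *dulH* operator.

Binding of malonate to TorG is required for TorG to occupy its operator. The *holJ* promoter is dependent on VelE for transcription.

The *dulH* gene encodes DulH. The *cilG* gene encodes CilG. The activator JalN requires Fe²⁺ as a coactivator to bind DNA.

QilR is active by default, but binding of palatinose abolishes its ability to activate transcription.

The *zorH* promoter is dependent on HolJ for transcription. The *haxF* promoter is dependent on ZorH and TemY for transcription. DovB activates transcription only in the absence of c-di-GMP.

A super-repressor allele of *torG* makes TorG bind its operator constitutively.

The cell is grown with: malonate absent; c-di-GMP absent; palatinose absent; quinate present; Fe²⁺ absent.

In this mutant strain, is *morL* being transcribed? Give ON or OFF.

Quinate is present, so VelE is active.
No repressor is bound and VelE is active, so *holJ* is transcribed.
So HolJ is produced and active.
No repressor is bound and HolJ is active, so *zorH* is transcribed.
So ZorH is produced and active.
c-di-GMP is absent, so DovB is active.
TorG is constitutively active in this strain.
With repressor TorG bound, *dulH* is not transcribed.
So DulH is not produced.
Fe²⁺ is absent, so JalN is inactive.
Required activator JalN is absent, so *cilG* is not transcribed.
So CilG is not produced.
With no repressor bound, *temY* is transcribed.
So TemY is produced and active.
No repressor is bound and ZorH and TemY are active, so *haxF* is transcribed.
So HaxF is produced and active.
Palatinose is absent, so QilR is active.
No repressor is bound and HaxF and QilR are active, so *morL* is transcribed.

ON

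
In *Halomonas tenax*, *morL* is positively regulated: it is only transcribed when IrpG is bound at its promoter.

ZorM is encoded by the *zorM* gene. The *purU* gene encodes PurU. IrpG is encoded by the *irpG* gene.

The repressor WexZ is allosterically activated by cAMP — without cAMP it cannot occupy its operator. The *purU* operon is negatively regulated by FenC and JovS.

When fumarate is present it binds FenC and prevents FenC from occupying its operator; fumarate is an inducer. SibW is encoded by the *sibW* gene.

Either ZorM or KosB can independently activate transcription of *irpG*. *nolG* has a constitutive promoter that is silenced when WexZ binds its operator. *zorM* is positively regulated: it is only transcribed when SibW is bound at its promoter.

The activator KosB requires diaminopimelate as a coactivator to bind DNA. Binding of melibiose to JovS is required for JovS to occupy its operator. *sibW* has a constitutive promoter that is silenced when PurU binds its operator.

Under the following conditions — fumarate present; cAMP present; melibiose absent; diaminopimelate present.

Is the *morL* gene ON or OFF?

ON

Fumarate is present, so FenC is inactive.
Melibiose is absent, so JovS is inactive.
With no repressor bound, *purU* is transcribed.
So PurU is produced and active.
With repressor PurU bound, *sibW* is not transcribed.
So SibW is not produced.
Required activator SibW is absent, so *zorM* is not transcribed.
So ZorM is not produced.
Diaminopimelate is present, so KosB is active.
Activator KosB is present, so *irpG* is transcribed.
So IrpG is produced and active.
No repressor is bound and IrpG is active, so *morL* is transcribed.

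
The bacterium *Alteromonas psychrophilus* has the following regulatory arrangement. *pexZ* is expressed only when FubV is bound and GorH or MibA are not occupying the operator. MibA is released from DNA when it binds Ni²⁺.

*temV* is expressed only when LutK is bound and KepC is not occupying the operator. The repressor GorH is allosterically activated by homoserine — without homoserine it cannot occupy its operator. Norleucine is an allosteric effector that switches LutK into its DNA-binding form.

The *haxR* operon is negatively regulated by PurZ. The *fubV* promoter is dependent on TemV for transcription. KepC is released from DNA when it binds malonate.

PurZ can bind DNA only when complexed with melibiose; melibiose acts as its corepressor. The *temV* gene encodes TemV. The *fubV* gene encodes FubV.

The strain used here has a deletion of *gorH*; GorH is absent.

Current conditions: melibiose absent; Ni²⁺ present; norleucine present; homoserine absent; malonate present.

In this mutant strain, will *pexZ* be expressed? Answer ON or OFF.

Malonate is present, so KepC is inactive.
Norleucine is present, so LutK is active.
No repressor is bound and LutK is active, so *temV* is transcribed.
So TemV is produced and active.
No repressor is bound and TemV is active, so *fubV* is transcribed.
So FubV is produced and active.
GorH is non-functional in this strain, so it has no effect.
Ni²⁺ is present, so MibA is inactive.
No repressor is bound and FubV is active, so *pexZ* is transcribed.

ON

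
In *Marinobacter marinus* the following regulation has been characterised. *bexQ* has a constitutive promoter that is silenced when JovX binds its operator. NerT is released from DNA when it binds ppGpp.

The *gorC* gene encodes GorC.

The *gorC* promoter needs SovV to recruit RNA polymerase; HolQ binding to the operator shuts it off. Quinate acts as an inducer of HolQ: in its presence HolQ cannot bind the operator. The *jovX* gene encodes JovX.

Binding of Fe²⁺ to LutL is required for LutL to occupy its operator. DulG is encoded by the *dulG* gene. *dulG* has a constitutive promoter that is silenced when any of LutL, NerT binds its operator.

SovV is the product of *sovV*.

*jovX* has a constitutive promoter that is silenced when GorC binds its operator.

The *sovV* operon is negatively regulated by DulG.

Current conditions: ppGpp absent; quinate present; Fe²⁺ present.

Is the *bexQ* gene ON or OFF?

ON

Fe²⁺ is present, so LutL is active.
ppGpp is absent, so NerT is active.
With repressor LutL bound, *dulG* is not transcribed.
So DulG is not produced.
With no repressor bound, *sovV* is transcribed.
So SovV is produced and active.
Quinate is present, so HolQ is inactive.
No repressor is bound and SovV is active, so *gorC* is transcribed.
So GorC is produced and active.
With repressor GorC bound, *jovX* is not transcribed.
So JovX is not produced.
With no repressor bound, *bexQ* is transcribed.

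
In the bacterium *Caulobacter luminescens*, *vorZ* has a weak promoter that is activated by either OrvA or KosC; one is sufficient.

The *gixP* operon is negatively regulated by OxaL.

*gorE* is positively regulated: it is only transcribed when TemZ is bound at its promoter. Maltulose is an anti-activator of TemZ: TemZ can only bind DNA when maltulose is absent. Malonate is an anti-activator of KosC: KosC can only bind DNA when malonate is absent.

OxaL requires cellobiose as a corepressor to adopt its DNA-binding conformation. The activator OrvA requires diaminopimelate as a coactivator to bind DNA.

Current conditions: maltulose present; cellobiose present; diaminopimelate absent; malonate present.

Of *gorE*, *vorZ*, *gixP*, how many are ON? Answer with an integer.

Maltulose is present, so TemZ is inactive.
Required activator TemZ is absent, so *gorE* is not transcribed.
→ *gorE* is OFF.
Diaminopimelate is absent, so OrvA is inactive.
Malonate is present, so KosC is inactive.
No activator is available at the *vorZ* promoter, so *vorZ* is not transcribed.
→ *vorZ* is OFF.
Cellobiose is present, so OxaL is active.
With repressor OxaL bound, *gixP* is not transcribed.
→ *gixP* is OFF.
0 of the 3 genes are transcribed.

0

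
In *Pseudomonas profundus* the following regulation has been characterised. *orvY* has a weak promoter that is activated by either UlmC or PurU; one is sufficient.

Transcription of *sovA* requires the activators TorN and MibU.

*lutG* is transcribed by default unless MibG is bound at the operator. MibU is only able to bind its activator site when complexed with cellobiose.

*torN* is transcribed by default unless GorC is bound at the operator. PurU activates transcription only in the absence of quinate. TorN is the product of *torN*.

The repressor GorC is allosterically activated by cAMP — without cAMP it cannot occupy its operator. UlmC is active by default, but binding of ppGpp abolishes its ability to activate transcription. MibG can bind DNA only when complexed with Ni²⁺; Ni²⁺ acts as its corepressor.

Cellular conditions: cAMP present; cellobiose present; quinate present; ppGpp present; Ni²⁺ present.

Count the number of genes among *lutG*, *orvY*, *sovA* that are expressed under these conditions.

0

Ni²⁺ is present, so MibG is active.
With repressor MibG bound, *lutG* is not transcribed.
→ *lutG* is OFF.
ppGpp is present, so UlmC is inactive.
Quinate is present, so PurU is inactive.
No activator is available at the *orvY* promoter, so *orvY* is not transcribed.
→ *orvY* is OFF.
cAMP is present, so GorC is active.
With repressor GorC bound, *torN* is not transcribed.
So TorN is not produced.
Cellobiose is present, so MibU is active.
Required activator TorN is absent, so *sovA* is not transcribed.
→ *sovA* is OFF.
0 of the 3 genes are transcribed.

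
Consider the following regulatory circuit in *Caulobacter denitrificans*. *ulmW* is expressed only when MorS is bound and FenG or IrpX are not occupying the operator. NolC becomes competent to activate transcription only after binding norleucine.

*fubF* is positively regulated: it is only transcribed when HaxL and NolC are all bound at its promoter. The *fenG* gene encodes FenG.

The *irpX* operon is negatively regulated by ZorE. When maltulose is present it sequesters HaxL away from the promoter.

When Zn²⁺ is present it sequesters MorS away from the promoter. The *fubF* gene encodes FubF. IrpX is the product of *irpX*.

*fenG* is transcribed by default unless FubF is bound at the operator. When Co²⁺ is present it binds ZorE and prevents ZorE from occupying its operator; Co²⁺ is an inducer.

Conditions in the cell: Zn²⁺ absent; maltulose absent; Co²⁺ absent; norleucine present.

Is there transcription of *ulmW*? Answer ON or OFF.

ON

Maltulose is absent, so HaxL is active.
Norleucine is present, so NolC is active.
No repressor is bound and HaxL and NolC are active, so *fubF* is transcribed.
So FubF is produced and active.
With repressor FubF bound, *fenG* is not transcribed.
So FenG is not produced.
Zn²⁺ is absent, so MorS is active.
Co²⁺ is absent, so ZorE is active.
With repressor ZorE bound, *irpX* is not transcribed.
So IrpX is not produced.
No repressor is bound and MorS is active, so *ulmW* is transcribed.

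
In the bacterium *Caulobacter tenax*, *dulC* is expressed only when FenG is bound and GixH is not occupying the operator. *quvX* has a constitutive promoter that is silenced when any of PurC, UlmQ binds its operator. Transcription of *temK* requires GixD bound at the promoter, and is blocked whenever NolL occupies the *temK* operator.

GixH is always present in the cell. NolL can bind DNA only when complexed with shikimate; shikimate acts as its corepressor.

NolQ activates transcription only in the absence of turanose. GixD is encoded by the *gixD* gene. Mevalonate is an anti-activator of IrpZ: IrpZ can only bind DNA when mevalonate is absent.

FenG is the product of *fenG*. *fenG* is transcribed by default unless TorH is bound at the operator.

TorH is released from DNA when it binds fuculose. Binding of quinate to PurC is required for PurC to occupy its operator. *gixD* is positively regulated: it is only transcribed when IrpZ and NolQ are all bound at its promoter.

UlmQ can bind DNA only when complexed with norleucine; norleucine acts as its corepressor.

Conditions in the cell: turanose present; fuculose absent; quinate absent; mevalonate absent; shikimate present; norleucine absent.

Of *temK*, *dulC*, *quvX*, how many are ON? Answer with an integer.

Mevalonate is absent, so IrpZ is active.
Turanose is present, so NolQ is inactive.
Required activator NolQ is absent, so *gixD* is not transcribed.
So GixD is not produced.
Shikimate is present, so NolL is active.
With repressor NolL bound, *temK* is not transcribed.
→ *temK* is OFF.
Fuculose is absent, so TorH is active.
With repressor TorH bound, *fenG* is not transcribed.
So FenG is not produced.
GixH is produced constitutively and is active.
With repressor GixH bound, *dulC* is not transcribed.
→ *dulC* is OFF.
Quinate is absent, so PurC is inactive.
Norleucine is absent, so UlmQ is inactive.
With no repressor bound, *quvX* is transcribed.
→ *quvX* is ON.
1 of the 3 genes is transcribed.

1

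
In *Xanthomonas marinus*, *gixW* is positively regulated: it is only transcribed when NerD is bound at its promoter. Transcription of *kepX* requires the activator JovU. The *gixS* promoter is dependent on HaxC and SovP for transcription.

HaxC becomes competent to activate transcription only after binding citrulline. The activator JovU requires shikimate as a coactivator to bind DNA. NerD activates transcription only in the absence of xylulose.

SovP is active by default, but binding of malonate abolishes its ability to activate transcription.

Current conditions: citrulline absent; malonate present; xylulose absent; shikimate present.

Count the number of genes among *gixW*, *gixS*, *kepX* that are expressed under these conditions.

Xylulose is absent, so NerD is active.
No repressor is bound and NerD is active, so *gixW* is transcribed.
→ *gixW* is ON.
Citrulline is absent, so HaxC is inactive.
Malonate is present, so SovP is inactive.
Required activator HaxC is absent, so *gixS* is not transcribed.
→ *gixS* is OFF.
Shikimate is present, so JovU is active.
No repressor is bound and JovU is active, so *kepX* is transcribed.
→ *kepX* is ON.
2 of the 3 genes are transcribed.

2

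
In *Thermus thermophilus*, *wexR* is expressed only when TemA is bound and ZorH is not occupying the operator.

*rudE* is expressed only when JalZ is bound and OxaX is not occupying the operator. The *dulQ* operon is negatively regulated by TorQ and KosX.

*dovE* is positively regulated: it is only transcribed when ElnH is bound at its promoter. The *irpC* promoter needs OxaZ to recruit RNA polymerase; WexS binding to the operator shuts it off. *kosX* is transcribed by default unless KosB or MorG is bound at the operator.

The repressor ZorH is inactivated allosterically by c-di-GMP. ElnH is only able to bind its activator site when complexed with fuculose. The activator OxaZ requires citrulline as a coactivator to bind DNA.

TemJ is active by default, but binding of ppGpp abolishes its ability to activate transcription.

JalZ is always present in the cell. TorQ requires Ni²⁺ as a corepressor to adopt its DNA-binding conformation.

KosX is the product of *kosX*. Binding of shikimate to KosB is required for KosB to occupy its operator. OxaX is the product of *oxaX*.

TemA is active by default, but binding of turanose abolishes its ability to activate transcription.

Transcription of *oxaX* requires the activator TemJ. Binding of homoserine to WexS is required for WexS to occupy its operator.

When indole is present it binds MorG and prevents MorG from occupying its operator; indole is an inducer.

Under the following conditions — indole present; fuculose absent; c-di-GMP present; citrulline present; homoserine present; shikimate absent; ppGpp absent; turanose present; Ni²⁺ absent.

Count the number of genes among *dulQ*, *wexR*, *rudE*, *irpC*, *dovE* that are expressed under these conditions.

Ni²⁺ is absent, so TorQ is inactive.
Shikimate is absent, so KosB is inactive.
Indole is present, so MorG is inactive.
With no repressor bound, *kosX* is transcribed.
So KosX is produced and active.
With repressor KosX bound, *dulQ* is not transcribed.
→ *dulQ* is OFF.
c-di-GMP is present, so ZorH is inactive.
Turanose is present, so TemA is inactive.
Required activator TemA is absent, so *wexR* is not transcribed.
→ *wexR* is OFF.
JalZ is produced constitutively and is active.
ppGpp is absent, so TemJ is active.
No repressor is bound and TemJ is active, so *oxaX* is transcribed.
So OxaX is produced and active.
With repressor OxaX bound, *rudE* is not transcribed.
→ *rudE* is OFF.
Citrulline is present, so OxaZ is active.
Homoserine is present, so WexS is active.
With repressor WexS bound, *irpC* is not transcribed.
→ *irpC* is OFF.
Fuculose is absent, so ElnH is inactive.
Required activator ElnH is absent, so *dovE* is not transcribed.
→ *dovE* is OFF.
0 of the 5 genes are transcribed.

0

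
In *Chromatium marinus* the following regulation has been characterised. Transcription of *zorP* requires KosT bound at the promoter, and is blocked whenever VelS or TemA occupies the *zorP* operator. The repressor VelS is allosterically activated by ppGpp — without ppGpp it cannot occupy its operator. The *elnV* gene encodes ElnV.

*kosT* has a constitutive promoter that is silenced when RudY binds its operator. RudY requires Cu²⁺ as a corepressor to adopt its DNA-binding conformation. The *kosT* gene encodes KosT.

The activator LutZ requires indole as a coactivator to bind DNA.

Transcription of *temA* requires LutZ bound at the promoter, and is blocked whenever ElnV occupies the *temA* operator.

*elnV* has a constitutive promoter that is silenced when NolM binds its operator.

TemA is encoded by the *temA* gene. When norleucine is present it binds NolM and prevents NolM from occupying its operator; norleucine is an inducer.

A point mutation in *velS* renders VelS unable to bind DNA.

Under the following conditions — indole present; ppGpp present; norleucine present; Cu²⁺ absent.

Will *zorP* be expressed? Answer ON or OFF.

VelS is non-functional in this strain, so it has no effect.
Cu²⁺ is absent, so RudY is inactive.
With no repressor bound, *kosT* is transcribed.
So KosT is produced and active.
Indole is present, so LutZ is active.
Norleucine is present, so NolM is inactive.
With no repressor bound, *elnV* is transcribed.
So ElnV is produced and active.
With repressor ElnV bound, *temA* is not transcribed.
So TemA is not produced.
No repressor is bound and KosT is active, so *zorP* is transcribed.

ON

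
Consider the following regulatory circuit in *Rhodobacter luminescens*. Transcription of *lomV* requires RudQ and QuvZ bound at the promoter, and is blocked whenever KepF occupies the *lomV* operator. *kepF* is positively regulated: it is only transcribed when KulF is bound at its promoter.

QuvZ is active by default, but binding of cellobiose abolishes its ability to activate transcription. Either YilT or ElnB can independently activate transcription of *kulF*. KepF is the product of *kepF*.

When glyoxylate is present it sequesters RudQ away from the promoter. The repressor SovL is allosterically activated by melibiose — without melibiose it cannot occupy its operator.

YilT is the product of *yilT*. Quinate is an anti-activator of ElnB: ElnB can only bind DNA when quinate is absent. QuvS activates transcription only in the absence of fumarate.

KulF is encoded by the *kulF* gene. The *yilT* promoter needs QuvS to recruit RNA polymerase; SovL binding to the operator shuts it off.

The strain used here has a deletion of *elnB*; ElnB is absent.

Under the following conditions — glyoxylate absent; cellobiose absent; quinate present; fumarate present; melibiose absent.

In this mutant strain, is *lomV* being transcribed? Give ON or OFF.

Melibiose is absent, so SovL is inactive.
Fumarate is present, so QuvS is inactive.
Required activator QuvS is absent, so *yilT* is not transcribed.
So YilT is not produced.
ElnB is non-functional in this strain, so it has no effect.
No activator is available at the *kulF* promoter, so *kulF* is not transcribed.
So KulF is not produced.
Required activator KulF is absent, so *kepF* is not transcribed.
So KepF is not produced.
Glyoxylate is absent, so RudQ is active.
Cellobiose is absent, so QuvZ is active.
No repressor is bound and RudQ and QuvZ are active, so *lomV* is transcribed.

ON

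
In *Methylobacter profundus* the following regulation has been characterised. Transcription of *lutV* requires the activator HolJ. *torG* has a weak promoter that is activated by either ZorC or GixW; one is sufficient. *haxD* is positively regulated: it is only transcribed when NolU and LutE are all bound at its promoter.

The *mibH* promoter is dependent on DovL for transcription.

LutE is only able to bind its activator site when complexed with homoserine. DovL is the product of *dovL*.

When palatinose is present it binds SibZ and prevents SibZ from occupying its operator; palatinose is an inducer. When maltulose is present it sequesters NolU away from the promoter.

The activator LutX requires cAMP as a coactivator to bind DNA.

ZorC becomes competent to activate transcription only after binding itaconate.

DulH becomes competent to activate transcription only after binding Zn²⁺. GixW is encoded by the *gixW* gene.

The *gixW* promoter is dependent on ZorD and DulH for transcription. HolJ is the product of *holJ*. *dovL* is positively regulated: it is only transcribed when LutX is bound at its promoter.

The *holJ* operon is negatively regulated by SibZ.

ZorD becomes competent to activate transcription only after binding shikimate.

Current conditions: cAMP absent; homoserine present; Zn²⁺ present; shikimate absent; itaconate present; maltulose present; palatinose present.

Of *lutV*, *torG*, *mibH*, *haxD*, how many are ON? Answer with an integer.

2

Palatinose is present, so SibZ is inactive.
With no repressor bound, *holJ* is transcribed.
So HolJ is produced and active.
No repressor is bound and HolJ is active, so *lutV* is transcribed.
→ *lutV* is ON.
Itaconate is present, so ZorC is active.
Shikimate is absent, so ZorD is inactive.
Zn²⁺ is present, so DulH is active.
Required activator ZorD is absent, so *gixW* is not transcribed.
So GixW is not produced.
Activator ZorC is present, so *torG* is transcribed.
→ *torG* is ON.
cAMP is absent, so LutX is inactive.
Required activator LutX is absent, so *dovL* is not transcribed.
So DovL is not produced.
Required activator DovL is absent, so *mibH* is not transcribed.
→ *mibH* is OFF.
Maltulose is present, so NolU is inactive.
Homoserine is present, so LutE is active.
Required activator NolU is absent, so *haxD* is not transcribed.
→ *haxD* is OFF.
2 of the 4 genes are transcribed.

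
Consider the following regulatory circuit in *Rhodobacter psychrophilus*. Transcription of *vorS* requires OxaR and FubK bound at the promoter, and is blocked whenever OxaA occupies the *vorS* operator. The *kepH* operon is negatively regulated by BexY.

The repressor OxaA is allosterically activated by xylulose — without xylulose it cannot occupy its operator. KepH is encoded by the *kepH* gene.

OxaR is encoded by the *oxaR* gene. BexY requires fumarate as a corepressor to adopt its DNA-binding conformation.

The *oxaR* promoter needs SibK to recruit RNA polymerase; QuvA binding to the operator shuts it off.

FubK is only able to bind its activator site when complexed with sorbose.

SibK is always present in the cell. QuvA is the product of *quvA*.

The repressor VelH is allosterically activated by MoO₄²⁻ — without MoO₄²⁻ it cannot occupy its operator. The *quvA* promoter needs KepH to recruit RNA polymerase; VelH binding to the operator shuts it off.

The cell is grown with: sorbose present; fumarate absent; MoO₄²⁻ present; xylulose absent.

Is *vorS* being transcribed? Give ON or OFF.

ON

MoO₄²⁻ is present, so VelH is active.
Fumarate is absent, so BexY is inactive.
With no repressor bound, *kepH* is transcribed.
So KepH is produced and active.
With repressor VelH bound, *quvA* is not transcribed.
So QuvA is not produced.
SibK is produced constitutively and is active.
No repressor is bound and SibK is active, so *oxaR* is transcribed.
So OxaR is produced and active.
Xylulose is absent, so OxaA is inactive.
Sorbose is present, so FubK is active.
No repressor is bound and OxaR and FubK are active, so *vorS* is transcribed.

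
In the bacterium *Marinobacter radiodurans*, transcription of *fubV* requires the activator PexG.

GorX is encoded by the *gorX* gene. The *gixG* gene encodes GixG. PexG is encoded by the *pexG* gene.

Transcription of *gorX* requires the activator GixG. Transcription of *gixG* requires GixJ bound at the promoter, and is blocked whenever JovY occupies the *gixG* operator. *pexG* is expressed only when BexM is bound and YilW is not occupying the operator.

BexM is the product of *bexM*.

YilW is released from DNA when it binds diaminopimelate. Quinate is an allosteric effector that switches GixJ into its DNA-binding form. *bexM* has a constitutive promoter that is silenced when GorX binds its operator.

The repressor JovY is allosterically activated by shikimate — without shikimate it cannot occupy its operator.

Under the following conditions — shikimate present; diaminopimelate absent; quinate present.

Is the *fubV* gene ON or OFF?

Shikimate is present, so JovY is active.
Quinate is present, so GixJ is active.
With repressor JovY bound, *gixG* is not transcribed.
So GixG is not produced.
Required activator GixG is absent, so *gorX* is not transcribed.
So GorX is not produced.
With no repressor bound, *bexM* is transcribed.
So BexM is produced and active.
Diaminopimelate is absent, so YilW is active.
With repressor YilW bound, *pexG* is not transcribed.
So PexG is not produced.
Required activator PexG is absent, so *fubV* is not transcribed.

OFF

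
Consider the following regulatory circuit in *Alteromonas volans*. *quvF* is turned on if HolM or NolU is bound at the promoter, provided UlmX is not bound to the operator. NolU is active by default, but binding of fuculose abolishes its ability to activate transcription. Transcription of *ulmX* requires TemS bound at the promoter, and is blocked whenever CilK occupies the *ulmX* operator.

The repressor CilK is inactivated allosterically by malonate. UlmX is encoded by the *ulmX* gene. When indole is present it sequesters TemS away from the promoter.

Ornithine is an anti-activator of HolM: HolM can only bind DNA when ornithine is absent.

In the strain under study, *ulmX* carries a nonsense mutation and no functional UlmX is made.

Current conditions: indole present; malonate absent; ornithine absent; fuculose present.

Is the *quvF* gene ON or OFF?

ON

UlmX is non-functional in this strain, so it has no effect.
Ornithine is absent, so HolM is active.
Fuculose is present, so NolU is inactive.
Activator HolM is present, so *quvF* is transcribed.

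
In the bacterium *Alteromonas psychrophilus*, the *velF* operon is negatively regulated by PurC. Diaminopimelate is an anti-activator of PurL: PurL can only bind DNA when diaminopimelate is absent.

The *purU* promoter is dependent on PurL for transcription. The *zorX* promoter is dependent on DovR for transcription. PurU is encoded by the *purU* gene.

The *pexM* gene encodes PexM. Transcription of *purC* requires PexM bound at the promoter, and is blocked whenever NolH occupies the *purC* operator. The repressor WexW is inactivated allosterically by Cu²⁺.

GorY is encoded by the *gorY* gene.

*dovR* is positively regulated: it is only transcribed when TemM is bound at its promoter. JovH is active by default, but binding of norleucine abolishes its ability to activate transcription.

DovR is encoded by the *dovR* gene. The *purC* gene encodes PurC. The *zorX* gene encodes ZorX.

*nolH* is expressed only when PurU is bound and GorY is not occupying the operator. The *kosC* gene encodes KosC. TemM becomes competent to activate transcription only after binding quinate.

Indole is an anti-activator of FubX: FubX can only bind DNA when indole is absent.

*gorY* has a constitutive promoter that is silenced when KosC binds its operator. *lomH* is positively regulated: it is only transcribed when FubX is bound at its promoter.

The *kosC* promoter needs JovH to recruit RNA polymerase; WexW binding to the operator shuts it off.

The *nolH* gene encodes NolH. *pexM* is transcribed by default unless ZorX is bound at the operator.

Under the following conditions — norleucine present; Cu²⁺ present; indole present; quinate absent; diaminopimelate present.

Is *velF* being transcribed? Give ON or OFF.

OFF

Quinate is absent, so TemM is inactive.
Required activator TemM is absent, so *dovR* is not transcribed.
So DovR is not produced.
Required activator DovR is absent, so *zorX* is not transcribed.
So ZorX is not produced.
With no repressor bound, *pexM* is transcribed.
So PexM is produced and active.
Cu²⁺ is present, so WexW is inactive.
Norleucine is present, so JovH is inactive.
Required activator JovH is absent, so *kosC* is not transcribed.
So KosC is not produced.
With no repressor bound, *gorY* is transcribed.
So GorY is produced and active.
Diaminopimelate is present, so PurL is inactive.
Required activator PurL is absent, so *purU* is not transcribed.
So PurU is not produced.
With repressor GorY bound, *nolH* is not transcribed.
So NolH is not produced.
No repressor is bound and PexM is active, so *purC* is transcribed.
So PurC is produced and active.
With repressor PurC bound, *velF* is not transcribed.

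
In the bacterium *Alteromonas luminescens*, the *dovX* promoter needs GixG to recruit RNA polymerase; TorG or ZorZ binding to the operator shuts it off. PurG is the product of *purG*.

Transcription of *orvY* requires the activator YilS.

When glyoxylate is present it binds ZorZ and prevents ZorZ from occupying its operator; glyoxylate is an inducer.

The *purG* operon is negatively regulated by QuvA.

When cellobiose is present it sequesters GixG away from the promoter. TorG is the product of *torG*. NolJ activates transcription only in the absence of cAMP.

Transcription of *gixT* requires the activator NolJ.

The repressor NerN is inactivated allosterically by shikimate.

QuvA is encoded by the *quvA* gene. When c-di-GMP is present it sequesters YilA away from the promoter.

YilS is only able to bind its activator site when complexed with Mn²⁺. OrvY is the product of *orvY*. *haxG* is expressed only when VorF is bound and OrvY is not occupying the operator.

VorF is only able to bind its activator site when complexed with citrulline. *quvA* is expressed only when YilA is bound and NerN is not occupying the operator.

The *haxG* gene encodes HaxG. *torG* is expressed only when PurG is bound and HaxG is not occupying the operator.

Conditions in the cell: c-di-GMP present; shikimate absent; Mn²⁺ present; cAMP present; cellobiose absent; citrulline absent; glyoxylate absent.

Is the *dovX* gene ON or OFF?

c-di-GMP is present, so YilA is inactive.
Shikimate is absent, so NerN is active.
With repressor NerN bound, *quvA* is not transcribed.
So QuvA is not produced.
With no repressor bound, *purG* is transcribed.
So PurG is produced and active.
Citrulline is absent, so VorF is inactive.
Mn²⁺ is present, so YilS is active.
No repressor is bound and YilS is active, so *orvY* is transcribed.
So OrvY is produced and active.
With repressor OrvY bound, *haxG* is not transcribed.
So HaxG is not produced.
No repressor is bound and PurG is active, so *torG* is transcribed.
So TorG is produced and active.
Cellobiose is absent, so GixG is active.
Glyoxylate is absent, so ZorZ is active.
With repressor TorG bound, *dovX* is not transcribed.

OFF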